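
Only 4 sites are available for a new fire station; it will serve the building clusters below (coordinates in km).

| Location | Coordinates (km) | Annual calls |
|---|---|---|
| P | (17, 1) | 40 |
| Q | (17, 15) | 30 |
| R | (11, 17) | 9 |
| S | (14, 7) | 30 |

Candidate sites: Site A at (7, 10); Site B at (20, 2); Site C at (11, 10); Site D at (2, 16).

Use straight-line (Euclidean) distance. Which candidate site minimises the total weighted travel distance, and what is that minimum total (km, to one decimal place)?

Site C, total 857.3 km

Total weighted distance at each candidate:
  Site A (7, 10): total = 1174.6
  Site B (20, 2): total = 918.5
  Site C (11, 10): total = 857.3
  Site D (2, 16): total = 1831.0
Minimum is at Site C with total 857.3 km.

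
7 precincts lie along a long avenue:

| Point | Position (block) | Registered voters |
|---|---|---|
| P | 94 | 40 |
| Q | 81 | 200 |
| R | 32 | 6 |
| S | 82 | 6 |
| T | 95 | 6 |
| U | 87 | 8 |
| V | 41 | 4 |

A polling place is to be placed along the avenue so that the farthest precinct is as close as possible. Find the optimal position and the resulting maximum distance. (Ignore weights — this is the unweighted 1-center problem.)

The 1-center on a line is the midpoint of the two extreme points: leftmost at 32, rightmost at 95.
Optimal location = (32 + 95)/2 = 63.5; maximum distance = (95 − 32)/2 = 31.5.

location 63.5, max distance 31.5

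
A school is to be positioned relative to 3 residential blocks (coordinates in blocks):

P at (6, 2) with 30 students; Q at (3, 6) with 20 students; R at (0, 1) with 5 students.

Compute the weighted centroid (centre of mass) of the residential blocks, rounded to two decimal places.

The minimiser of Σwᵢ‖p−pᵢ‖² is the weighted centroid p* = (Σwᵢpᵢ)/(Σwᵢ).
Σwᵢ = 55.
Σwᵢxᵢ = 30·6 + 20·3 + 5·0 = 240.
Σwᵢyᵢ = 30·2 + 20·6 + 5·1 = 185.
x* = 240/55 = 4.36, y* = 185/55 = 3.36.

(4.36, 3.36)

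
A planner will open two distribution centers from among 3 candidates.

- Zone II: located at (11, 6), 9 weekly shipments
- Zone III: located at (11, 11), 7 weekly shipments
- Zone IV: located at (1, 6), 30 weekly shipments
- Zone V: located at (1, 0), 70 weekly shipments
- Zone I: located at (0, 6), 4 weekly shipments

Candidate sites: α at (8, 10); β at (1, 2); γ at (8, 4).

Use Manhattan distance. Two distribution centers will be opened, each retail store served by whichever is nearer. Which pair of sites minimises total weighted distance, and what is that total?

Evaluate every pair (each demand assigned to the nearer of the two):
  {α, β}: total = 371
  {β, γ}: total = 395
  {α, γ}: total = 1153
Best pair: {α, β} with total 371.

{α, β}, total 371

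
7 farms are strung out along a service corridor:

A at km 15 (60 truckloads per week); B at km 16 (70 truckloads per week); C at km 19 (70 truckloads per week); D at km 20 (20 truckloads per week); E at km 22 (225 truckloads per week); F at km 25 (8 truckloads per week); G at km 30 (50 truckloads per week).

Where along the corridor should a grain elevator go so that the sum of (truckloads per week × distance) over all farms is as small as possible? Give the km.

x = 22

For a sum of weighted absolute distances on a line, the optimum is the weighted median (not the mean). Total weight W = 503; half-weight = 251.5.
Sort by position and accumulate weight:
  km 15 (A, w=60) → cum 60
  km 16 (B, w=70) → cum 130
  km 19 (C, w=70) → cum 200
  km 20 (D, w=20) → cum 220
  km 22 (E, w=225) → cum 445  ≥ 251.5 → median here
  km 25 (F, w=8) → cum 453
  km 30 (G, w=50) → cum 503
Optimal location: km 22.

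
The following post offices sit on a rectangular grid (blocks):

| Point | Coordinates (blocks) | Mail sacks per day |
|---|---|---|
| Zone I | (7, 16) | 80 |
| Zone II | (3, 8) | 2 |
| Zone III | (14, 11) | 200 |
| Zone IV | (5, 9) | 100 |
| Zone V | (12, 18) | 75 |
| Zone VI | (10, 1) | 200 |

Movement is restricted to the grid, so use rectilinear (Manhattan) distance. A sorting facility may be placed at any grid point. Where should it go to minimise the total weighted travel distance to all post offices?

Manhattan distance separates: Σwᵢ(|x−xᵢ|+|y−yᵢ|) = Σwᵢ|x−xᵢ| + Σwᵢ|y−yᵢ|, so x and y are optimised independently as 1-D weighted medians.
Total weight W = 657; half = 328.5.
x-coordinate, sorted with cumulative weight:
  x=3 (Zone II, w=2) cum 2
  x=5 (Zone IV, w=100) cum 102
  x=7 (Zone I, w=80) cum 182
  x=10 (Zone VI, w=200) cum 382  ← median
  x=12 (Zone V, w=75) cum 457
  x=14 (Zone III, w=200) cum 657
⇒ x* = 10
y-coordinate, sorted with cumulative weight:
  y=1 (Zone VI, w=200) cum 200
  y=8 (Zone II, w=2) cum 202
  y=9 (Zone IV, w=100) cum 302
  y=11 (Zone III, w=200) cum 502  ← median
  y=16 (Zone I, w=80) cum 582
  y=18 (Zone V, w=75) cum 657
⇒ y* = 11

(10, 11)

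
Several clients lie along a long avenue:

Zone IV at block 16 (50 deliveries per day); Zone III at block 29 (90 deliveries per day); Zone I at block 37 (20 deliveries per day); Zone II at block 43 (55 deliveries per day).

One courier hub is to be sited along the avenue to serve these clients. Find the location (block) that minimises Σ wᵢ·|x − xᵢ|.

x = 29

For a sum of weighted absolute distances on a line, the optimum is the weighted median (not the mean). Total weight W = 215; half-weight = 107.5.
Sort by position and accumulate weight:
  block 16 (Zone IV, w=50) → cum 50
  block 29 (Zone III, w=90) → cum 140  ≥ 107.5 → median here
  block 37 (Zone I, w=20) → cum 160
  block 43 (Zone II, w=55) → cum 215
Optimal location: block 29.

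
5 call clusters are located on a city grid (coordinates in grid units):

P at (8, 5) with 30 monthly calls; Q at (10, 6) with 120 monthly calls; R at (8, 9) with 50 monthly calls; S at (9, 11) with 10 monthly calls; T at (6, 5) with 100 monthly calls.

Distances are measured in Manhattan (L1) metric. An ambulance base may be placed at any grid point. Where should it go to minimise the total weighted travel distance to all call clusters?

(8, 6)

Manhattan distance separates: Σwᵢ(|x−xᵢ|+|y−yᵢ|) = Σwᵢ|x−xᵢ| + Σwᵢ|y−yᵢ|, so x and y are optimised independently as 1-D weighted medians.
Total weight W = 310; half = 155.
x-coordinate, sorted with cumulative weight:
  x=6 (T, w=100) cum 100
  x=8 (P, w=30) cum 130
  x=8 (R, w=50) cum 180  ← median
  x=9 (S, w=10) cum 190
  x=10 (Q, w=120) cum 310
⇒ x* = 8
y-coordinate, sorted with cumulative weight:
  y=5 (P, w=30) cum 30
  y=5 (T, w=100) cum 130
  y=6 (Q, w=120) cum 250  ← median
  y=9 (R, w=50) cum 300
  y=11 (S, w=10) cum 310
⇒ y* = 6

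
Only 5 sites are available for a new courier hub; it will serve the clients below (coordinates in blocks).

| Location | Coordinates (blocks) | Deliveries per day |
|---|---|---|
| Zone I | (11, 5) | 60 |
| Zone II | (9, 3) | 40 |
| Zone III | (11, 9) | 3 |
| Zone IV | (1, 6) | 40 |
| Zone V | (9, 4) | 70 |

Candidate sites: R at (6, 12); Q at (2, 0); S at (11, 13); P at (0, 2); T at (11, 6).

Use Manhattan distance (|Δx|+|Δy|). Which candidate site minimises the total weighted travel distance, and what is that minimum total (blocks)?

Total weighted distance at each candidate:
  R (6, 12): total = 2434
  Q (2, 0): total = 2344
  S (11, 13): total = 2422
  P (0, 2): total = 2264
  T (11, 6): total = 949
Minimum is at T with total 949 blocks.

T, total 949 blocks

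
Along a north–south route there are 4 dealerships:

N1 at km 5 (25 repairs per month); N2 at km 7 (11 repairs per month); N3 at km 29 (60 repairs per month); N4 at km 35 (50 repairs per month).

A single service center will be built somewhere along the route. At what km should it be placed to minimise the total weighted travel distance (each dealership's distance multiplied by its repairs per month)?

For a sum of weighted absolute distances on a line, the optimum is the weighted median (not the mean). Total weight W = 146; half-weight = 73.
Sort by position and accumulate weight:
  km 5 (N1, w=25) → cum 25
  km 7 (N2, w=11) → cum 36
  km 29 (N3, w=60) → cum 96  ≥ 73 → median here
  km 35 (N4, w=50) → cum 146
Optimal location: km 29.

x = 29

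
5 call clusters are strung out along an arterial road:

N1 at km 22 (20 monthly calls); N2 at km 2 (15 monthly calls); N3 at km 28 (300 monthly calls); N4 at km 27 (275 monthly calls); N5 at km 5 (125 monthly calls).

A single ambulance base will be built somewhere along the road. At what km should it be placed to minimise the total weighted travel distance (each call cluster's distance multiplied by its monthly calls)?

x = 27

For a sum of weighted absolute distances on a line, the optimum is the weighted median (not the mean). Total weight W = 735; half-weight = 367.5.
Sort by position and accumulate weight:
  km 2 (N2, w=15) → cum 15
  km 5 (N5, w=125) → cum 140
  km 22 (N1, w=20) → cum 160
  km 27 (N4, w=275) → cum 435  ≥ 367.5 → median here
  km 28 (N3, w=300) → cum 735
Optimal location: km 27.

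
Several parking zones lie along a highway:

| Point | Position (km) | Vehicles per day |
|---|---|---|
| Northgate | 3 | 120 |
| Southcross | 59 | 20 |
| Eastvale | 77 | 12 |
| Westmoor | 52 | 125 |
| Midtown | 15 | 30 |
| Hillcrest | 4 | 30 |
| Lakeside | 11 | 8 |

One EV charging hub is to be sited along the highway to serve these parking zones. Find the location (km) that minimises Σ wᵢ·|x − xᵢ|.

x = 15

For a sum of weighted absolute distances on a line, the optimum is the weighted median (not the mean). Total weight W = 345; half-weight = 172.5.
Sort by position and accumulate weight:
  km 3 (Northgate, w=120) → cum 120
  km 4 (Hillcrest, w=30) → cum 150
  km 11 (Lakeside, w=8) → cum 158
  km 15 (Midtown, w=30) → cum 188  ≥ 172.5 → median here
  km 52 (Westmoor, w=125) → cum 313
  km 59 (Southcross, w=20) → cum 333
  km 77 (Eastvale, w=12) → cum 345
Optimal location: km 15.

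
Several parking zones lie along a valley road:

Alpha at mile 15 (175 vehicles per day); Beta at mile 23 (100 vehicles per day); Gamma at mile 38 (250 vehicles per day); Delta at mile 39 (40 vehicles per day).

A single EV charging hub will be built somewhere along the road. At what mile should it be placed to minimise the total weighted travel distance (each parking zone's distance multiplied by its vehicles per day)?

x = 38

For a sum of weighted absolute distances on a line, the optimum is the weighted median (not the mean). Total weight W = 565; half-weight = 282.5.
Sort by position and accumulate weight:
  mile 15 (Alpha, w=175) → cum 175
  mile 23 (Beta, w=100) → cum 275
  mile 38 (Gamma, w=250) → cum 525  ≥ 282.5 → median here
  mile 39 (Delta, w=40) → cum 565
Optimal location: mile 38.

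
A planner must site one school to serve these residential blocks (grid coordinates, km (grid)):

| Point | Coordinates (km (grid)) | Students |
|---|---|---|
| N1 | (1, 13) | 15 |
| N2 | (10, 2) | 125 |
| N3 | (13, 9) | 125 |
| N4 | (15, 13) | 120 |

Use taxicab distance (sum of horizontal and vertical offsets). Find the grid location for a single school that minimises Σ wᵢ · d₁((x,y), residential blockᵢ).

(13, 9)

Manhattan distance separates: Σwᵢ(|x−xᵢ|+|y−yᵢ|) = Σwᵢ|x−xᵢ| + Σwᵢ|y−yᵢ|, so x and y are optimised independently as 1-D weighted medians.
Total weight W = 385; half = 192.5.
x-coordinate, sorted with cumulative weight:
  x=1 (N1, w=15) cum 15
  x=10 (N2, w=125) cum 140
  x=13 (N3, w=125) cum 265  ← median
  x=15 (N4, w=120) cum 385
⇒ x* = 13
y-coordinate, sorted with cumulative weight:
  y=2 (N2, w=125) cum 125
  y=9 (N3, w=125) cum 250  ← median
  y=13 (N1, w=15) cum 265
  y=13 (N4, w=120) cum 385
⇒ y* = 9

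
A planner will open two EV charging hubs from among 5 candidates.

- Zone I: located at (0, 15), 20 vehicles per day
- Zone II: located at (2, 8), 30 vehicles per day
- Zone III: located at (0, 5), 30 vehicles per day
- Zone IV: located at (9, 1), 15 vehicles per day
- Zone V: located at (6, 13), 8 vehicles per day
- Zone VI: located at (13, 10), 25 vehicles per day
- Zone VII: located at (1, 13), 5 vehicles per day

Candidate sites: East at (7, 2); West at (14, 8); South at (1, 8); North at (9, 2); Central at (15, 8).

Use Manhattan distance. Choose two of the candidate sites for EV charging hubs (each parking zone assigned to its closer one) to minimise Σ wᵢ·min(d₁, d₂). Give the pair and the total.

{West, South}, total 670

Evaluate every pair (each demand assigned to the nearer of the two):
  {West, South}: total = 670
  {South, Central}: total = 710
  {South, North}: total = 730
  {East, South}: total = 810
  {East, West}: total = 1331
  {East, Central}: total = 1356
  {West, North}: total = 1424
  {North, Central}: total = 1512
  {East, North}: total = 1526
  {West, Central}: total = 1739
Best pair: {West, South} with total 670.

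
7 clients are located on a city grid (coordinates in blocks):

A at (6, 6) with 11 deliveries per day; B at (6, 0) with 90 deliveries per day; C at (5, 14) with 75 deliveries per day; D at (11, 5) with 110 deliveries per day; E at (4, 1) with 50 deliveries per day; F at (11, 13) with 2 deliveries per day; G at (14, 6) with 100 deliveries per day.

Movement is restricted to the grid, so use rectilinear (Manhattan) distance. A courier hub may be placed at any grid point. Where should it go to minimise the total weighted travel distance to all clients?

Manhattan distance separates: Σwᵢ(|x−xᵢ|+|y−yᵢ|) = Σwᵢ|x−xᵢ| + Σwᵢ|y−yᵢ|, so x and y are optimised independently as 1-D weighted medians.
Total weight W = 438; half = 219.
x-coordinate, sorted with cumulative weight:
  x=4 (E, w=50) cum 50
  x=5 (C, w=75) cum 125
  x=6 (A, w=11) cum 136
  x=6 (B, w=90) cum 226  ← median
  x=11 (D, w=110) cum 336
  x=11 (F, w=2) cum 338
  x=14 (G, w=100) cum 438
⇒ x* = 6
y-coordinate, sorted with cumulative weight:
  y=0 (B, w=90) cum 90
  y=1 (E, w=50) cum 140
  y=5 (D, w=110) cum 250  ← median
  y=6 (A, w=11) cum 261
  y=6 (G, w=100) cum 361
  y=13 (F, w=2) cum 363
  y=14 (C, w=75) cum 438
⇒ y* = 5

(6, 5)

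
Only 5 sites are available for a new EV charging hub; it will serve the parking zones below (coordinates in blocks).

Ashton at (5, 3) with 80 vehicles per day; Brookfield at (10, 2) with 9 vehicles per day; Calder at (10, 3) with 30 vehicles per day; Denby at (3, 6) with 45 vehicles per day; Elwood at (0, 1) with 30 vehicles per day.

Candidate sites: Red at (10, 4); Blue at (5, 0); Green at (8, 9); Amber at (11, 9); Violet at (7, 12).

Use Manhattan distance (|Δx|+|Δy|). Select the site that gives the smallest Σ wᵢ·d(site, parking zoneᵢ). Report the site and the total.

Blue, total 1083 blocks

Total weighted distance at each candidate:
  Red (10, 4): total = 1323
  Blue (5, 0): total = 1083
  Green (8, 9): total = 1881
  Amber (11, 9): total = 2307
  Violet (7, 12): total = 2347
Minimum is at Blue with total 1083 blocks.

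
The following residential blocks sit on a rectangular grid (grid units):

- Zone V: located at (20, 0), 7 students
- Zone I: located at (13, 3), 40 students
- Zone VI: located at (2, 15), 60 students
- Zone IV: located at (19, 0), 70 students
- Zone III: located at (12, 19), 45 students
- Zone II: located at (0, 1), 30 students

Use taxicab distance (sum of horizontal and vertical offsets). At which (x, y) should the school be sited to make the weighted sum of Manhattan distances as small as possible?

(12, 3)

Manhattan distance separates: Σwᵢ(|x−xᵢ|+|y−yᵢ|) = Σwᵢ|x−xᵢ| + Σwᵢ|y−yᵢ|, so x and y are optimised independently as 1-D weighted medians.
Total weight W = 252; half = 126.
x-coordinate, sorted with cumulative weight:
  x=0 (Zone II, w=30) cum 30
  x=2 (Zone VI, w=60) cum 90
  x=12 (Zone III, w=45) cum 135  ← median
  x=13 (Zone I, w=40) cum 175
  x=19 (Zone IV, w=70) cum 245
  x=20 (Zone V, w=7) cum 252
⇒ x* = 12
y-coordinate, sorted with cumulative weight:
  y=0 (Zone V, w=7) cum 7
  y=0 (Zone IV, w=70) cum 77
  y=1 (Zone II, w=30) cum 107
  y=3 (Zone I, w=40) cum 147  ← median
  y=15 (Zone VI, w=60) cum 207
  y=19 (Zone III, w=45) cum 252
⇒ y* = 3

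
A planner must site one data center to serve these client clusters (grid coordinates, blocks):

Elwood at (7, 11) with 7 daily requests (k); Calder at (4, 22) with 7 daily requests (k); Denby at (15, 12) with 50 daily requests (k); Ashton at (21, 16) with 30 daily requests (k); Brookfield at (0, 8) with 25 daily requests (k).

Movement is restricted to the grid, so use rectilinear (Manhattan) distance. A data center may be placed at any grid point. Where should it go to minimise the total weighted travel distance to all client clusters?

Manhattan distance separates: Σwᵢ(|x−xᵢ|+|y−yᵢ|) = Σwᵢ|x−xᵢ| + Σwᵢ|y−yᵢ|, so x and y are optimised independently as 1-D weighted medians.
Total weight W = 119; half = 59.5.
x-coordinate, sorted with cumulative weight:
  x=0 (Brookfield, w=25) cum 25
  x=4 (Calder, w=7) cum 32
  x=7 (Elwood, w=7) cum 39
  x=15 (Denby, w=50) cum 89  ← median
  x=21 (Ashton, w=30) cum 119
⇒ x* = 15
y-coordinate, sorted with cumulative weight:
  y=8 (Brookfield, w=25) cum 25
  y=11 (Elwood, w=7) cum 32
  y=12 (Denby, w=50) cum 82  ← median
  y=16 (Ashton, w=30) cum 112
  y=22 (Calder, w=7) cum 119
⇒ y* = 12

(15, 12)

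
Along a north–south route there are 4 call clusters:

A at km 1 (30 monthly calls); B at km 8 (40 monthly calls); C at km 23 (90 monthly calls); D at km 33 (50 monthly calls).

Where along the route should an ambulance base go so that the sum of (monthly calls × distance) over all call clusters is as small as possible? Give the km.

For a sum of weighted absolute distances on a line, the optimum is the weighted median (not the mean). Total weight W = 210; half-weight = 105.
Sort by position and accumulate weight:
  km 1 (A, w=30) → cum 30
  km 8 (B, w=40) → cum 70
  km 23 (C, w=90) → cum 160  ≥ 105 → median here
  km 33 (D, w=50) → cum 210
Optimal location: km 23.

x = 23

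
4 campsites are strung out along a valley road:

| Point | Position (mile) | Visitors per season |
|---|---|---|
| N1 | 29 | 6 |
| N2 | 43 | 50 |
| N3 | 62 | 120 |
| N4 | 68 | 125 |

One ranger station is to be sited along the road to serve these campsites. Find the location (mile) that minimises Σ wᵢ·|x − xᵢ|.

For a sum of weighted absolute distances on a line, the optimum is the weighted median (not the mean). Total weight W = 301; half-weight = 150.5.
Sort by position and accumulate weight:
  mile 29 (N1, w=6) → cum 6
  mile 43 (N2, w=50) → cum 56
  mile 62 (N3, w=120) → cum 176  ≥ 150.5 → median here
  mile 68 (N4, w=125) → cum 301
Optimal location: mile 62.

x = 62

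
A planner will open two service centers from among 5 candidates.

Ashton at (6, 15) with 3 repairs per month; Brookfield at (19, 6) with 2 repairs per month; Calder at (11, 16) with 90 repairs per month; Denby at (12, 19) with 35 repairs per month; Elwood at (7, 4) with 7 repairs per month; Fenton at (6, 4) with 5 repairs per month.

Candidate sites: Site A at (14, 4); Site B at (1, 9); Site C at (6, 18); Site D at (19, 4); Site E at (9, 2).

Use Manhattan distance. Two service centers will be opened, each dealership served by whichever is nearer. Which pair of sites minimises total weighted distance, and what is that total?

Evaluate every pair (each demand assigned to the nearer of the two):
  {Site C, Site E}: total = 965
  {Site A, Site C}: total = 987
  {Site C, Site D}: total = 1037
  {Site B, Site C}: total = 1053
  {Site A, Site E}: total = 2060
  {Site A, Site B}: total = 2081
  {Site A, Site D}: total = 2095
  {Site D, Site E}: total = 2245
  {Site B, Site E}: total = 2254
  {Site B, Site D}: total = 2429
Best pair: {Site C, Site E} with total 965.

{Site C, Site E}, total 965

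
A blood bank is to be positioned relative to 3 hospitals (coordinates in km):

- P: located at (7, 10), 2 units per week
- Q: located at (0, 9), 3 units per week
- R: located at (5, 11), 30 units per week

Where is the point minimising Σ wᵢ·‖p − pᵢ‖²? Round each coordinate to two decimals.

(4.69, 10.77)

The minimiser of Σwᵢ‖p−pᵢ‖² is the weighted centroid p* = (Σwᵢpᵢ)/(Σwᵢ).
Σwᵢ = 35.
Σwᵢxᵢ = 2·7 + 3·0 + 30·5 = 164.
Σwᵢyᵢ = 2·10 + 3·9 + 30·11 = 377.
x* = 164/35 = 4.69, y* = 377/35 = 10.77.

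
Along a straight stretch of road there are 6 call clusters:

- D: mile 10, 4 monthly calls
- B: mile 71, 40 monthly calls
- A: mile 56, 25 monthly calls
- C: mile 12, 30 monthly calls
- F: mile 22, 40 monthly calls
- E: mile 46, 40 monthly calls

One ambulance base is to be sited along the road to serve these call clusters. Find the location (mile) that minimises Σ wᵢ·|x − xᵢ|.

For a sum of weighted absolute distances on a line, the optimum is the weighted median (not the mean). Total weight W = 179; half-weight = 89.5.
Sort by position and accumulate weight:
  mile 10 (D, w=4) → cum 4
  mile 12 (C, w=30) → cum 34
  mile 22 (F, w=40) → cum 74
  mile 46 (E, w=40) → cum 114  ≥ 89.5 → median here
  mile 56 (A, w=25) → cum 139
  mile 71 (B, w=40) → cum 179
Optimal location: mile 46.

x = 46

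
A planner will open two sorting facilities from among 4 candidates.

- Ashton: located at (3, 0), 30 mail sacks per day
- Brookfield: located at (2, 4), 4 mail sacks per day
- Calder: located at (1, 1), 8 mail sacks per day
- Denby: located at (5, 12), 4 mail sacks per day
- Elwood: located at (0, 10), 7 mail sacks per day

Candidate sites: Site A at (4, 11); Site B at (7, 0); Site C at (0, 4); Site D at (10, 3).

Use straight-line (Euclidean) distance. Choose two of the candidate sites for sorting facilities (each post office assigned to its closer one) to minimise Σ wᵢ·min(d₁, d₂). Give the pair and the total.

Evaluate every pair (each demand assigned to the nearer of the two):
  {Site A, Site C}: total = 217.8
  {Site A, Site B}: total = 228.8
  {Site B, Site C}: total = 233.0
  {Site C, Site D}: total = 263.0
  {Site B, Site D}: total = 320.9
  {Site A, Site D}: total = 365.9
Best pair: {Site A, Site C} with total 217.8.

{Site A, Site C}, total 217.8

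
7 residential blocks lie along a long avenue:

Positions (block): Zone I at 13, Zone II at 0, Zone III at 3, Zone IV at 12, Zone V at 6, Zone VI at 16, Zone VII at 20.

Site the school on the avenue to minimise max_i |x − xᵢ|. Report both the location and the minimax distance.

location 10, max distance 10

The 1-center on a line is the midpoint of the two extreme points: leftmost at 0, rightmost at 20.
Optimal location = (0 + 20)/2 = 10; maximum distance = (20 − 0)/2 = 10.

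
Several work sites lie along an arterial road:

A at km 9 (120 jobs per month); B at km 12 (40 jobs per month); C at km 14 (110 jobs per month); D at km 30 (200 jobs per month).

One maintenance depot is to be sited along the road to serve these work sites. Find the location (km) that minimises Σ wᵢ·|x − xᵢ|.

For a sum of weighted absolute distances on a line, the optimum is the weighted median (not the mean). Total weight W = 470; half-weight = 235.
Sort by position and accumulate weight:
  km 9 (A, w=120) → cum 120
  km 12 (B, w=40) → cum 160
  km 14 (C, w=110) → cum 270  ≥ 235 → median here
  km 30 (D, w=200) → cum 470
Optimal location: km 14.

x = 14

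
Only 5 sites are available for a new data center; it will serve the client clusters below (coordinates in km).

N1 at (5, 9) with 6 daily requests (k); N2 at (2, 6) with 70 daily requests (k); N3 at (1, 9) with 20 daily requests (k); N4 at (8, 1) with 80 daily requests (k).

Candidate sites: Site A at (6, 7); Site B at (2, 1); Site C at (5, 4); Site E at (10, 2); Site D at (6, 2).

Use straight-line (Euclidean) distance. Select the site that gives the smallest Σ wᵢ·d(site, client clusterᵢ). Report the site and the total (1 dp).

Total weighted distance at each candidate:
  Site A (6, 7): total = 915.7
  Site B (2, 1): total = 1042.5
  Site C (5, 4): total = 749.9
  Site E (10, 2): total = 1084.6
  Site D (6, 2): total = 789.3
Minimum is at Site C with total 749.9 km.

Site C, total 749.9 km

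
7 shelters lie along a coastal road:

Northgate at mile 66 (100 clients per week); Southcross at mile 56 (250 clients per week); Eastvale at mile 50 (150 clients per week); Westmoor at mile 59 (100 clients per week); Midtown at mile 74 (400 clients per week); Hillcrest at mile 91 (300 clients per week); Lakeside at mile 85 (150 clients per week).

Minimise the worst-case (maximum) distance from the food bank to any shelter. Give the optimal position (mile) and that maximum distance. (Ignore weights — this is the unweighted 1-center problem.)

location 70.5, max distance 20.5

The 1-center on a line is the midpoint of the two extreme points: leftmost at 50, rightmost at 91.
Optimal location = (50 + 91)/2 = 70.5; maximum distance = (91 − 50)/2 = 20.5.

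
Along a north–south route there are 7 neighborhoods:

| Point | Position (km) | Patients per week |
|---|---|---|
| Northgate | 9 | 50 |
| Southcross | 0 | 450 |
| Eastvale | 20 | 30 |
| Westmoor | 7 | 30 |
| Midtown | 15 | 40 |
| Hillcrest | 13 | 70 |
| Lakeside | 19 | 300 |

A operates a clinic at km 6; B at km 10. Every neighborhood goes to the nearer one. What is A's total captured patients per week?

The indifferent point is the midpoint (6+10)/2 = 8; neighborhoods left of it (closer to A at 6) go to A, those right go to B.
  Southcross at 0 (w=450) → A
  Westmoor at 7 (w=30) → A
  Northgate at 9 (w=50) → B
  Hillcrest at 13 (w=70) → B
  Midtown at 15 (w=40) → B
  Lakeside at 19 (w=300) → B
  Eastvale at 20 (w=30) → B
A captures 480; B captures 490.

480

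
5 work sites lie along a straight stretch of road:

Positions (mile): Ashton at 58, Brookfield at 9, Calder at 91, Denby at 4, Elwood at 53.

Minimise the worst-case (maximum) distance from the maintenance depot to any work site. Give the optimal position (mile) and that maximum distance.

location 47.5, max distance 43.5

The 1-center on a line is the midpoint of the two extreme points: leftmost at 4, rightmost at 91.
Optimal location = (4 + 91)/2 = 47.5; maximum distance = (91 − 4)/2 = 43.5.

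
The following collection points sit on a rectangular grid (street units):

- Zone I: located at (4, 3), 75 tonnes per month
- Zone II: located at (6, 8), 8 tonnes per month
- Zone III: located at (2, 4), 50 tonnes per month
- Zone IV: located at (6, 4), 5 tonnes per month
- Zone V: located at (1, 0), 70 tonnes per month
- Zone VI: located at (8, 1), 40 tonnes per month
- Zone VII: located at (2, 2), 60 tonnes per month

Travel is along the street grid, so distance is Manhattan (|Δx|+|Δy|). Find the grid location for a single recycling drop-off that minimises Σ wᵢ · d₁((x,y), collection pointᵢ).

Manhattan distance separates: Σwᵢ(|x−xᵢ|+|y−yᵢ|) = Σwᵢ|x−xᵢ| + Σwᵢ|y−yᵢ|, so x and y are optimised independently as 1-D weighted medians.
Total weight W = 308; half = 154.
x-coordinate, sorted with cumulative weight:
  x=1 (Zone V, w=70) cum 70
  x=2 (Zone III, w=50) cum 120
  x=2 (Zone VII, w=60) cum 180  ← median
  x=4 (Zone I, w=75) cum 255
  x=6 (Zone II, w=8) cum 263
  x=6 (Zone IV, w=5) cum 268
  x=8 (Zone VI, w=40) cum 308
⇒ x* = 2
y-coordinate, sorted with cumulative weight:
  y=0 (Zone V, w=70) cum 70
  y=1 (Zone VI, w=40) cum 110
  y=2 (Zone VII, w=60) cum 170  ← median
  y=3 (Zone I, w=75) cum 245
  y=4 (Zone III, w=50) cum 295
  y=4 (Zone IV, w=5) cum 300
  y=8 (Zone II, w=8) cum 308
⇒ y* = 2

(2, 2)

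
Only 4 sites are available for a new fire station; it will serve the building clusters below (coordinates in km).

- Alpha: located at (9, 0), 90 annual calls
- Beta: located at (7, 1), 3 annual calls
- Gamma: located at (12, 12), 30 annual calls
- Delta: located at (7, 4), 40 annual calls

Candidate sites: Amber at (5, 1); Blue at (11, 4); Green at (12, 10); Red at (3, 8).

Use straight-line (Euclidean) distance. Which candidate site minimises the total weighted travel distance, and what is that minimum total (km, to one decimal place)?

Blue, total 819.4 km

Total weighted distance at each candidate:
  Amber (5, 1): total = 912.5
  Blue (11, 4): total = 819.4
  Green (12, 10): total = 1342.9
  Red (3, 8): total = 1445.9
Minimum is at Blue with total 819.4 km.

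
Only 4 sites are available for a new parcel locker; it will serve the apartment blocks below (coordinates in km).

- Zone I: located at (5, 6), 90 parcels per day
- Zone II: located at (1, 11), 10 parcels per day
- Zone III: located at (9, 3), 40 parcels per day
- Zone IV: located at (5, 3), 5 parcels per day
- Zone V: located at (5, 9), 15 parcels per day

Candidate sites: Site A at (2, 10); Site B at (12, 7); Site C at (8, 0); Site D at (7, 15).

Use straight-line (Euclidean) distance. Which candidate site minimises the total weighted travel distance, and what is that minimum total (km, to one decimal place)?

Total weighted distance at each candidate:
  Site A (2, 10): total = 945.6
  Site B (12, 7): total = 1103.0
  Site C (8, 0): total = 1024.1
  Site D (7, 15): total = 1544.2
Minimum is at Site A with total 945.6 km.

Site A, total 945.6 km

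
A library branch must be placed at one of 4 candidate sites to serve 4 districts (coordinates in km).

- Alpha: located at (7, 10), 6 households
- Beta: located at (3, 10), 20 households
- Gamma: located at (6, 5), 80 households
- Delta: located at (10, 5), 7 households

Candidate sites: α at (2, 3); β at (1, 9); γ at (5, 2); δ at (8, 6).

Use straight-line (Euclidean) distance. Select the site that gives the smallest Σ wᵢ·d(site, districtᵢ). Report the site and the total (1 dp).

δ, total 347.3 km

Total weighted distance at each candidate:
  α (2, 3): total = 608.5
  β (1, 9): total = 662.4
  γ (5, 2): total = 508.2
  δ (8, 6): total = 347.3
Minimum is at δ with total 347.3 km.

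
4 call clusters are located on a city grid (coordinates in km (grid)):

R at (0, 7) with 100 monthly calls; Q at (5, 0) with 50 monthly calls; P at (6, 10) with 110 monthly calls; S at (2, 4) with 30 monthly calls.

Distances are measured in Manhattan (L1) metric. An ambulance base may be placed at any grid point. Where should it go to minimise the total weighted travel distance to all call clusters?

Manhattan distance separates: Σwᵢ(|x−xᵢ|+|y−yᵢ|) = Σwᵢ|x−xᵢ| + Σwᵢ|y−yᵢ|, so x and y are optimised independently as 1-D weighted medians.
Total weight W = 290; half = 145.
x-coordinate, sorted with cumulative weight:
  x=0 (R, w=100) cum 100
  x=2 (S, w=30) cum 130
  x=5 (Q, w=50) cum 180  ← median
  x=6 (P, w=110) cum 290
⇒ x* = 5
y-coordinate, sorted with cumulative weight:
  y=0 (Q, w=50) cum 50
  y=4 (S, w=30) cum 80
  y=7 (R, w=100) cum 180  ← median
  y=10 (P, w=110) cum 290
⇒ y* = 7

(5, 7)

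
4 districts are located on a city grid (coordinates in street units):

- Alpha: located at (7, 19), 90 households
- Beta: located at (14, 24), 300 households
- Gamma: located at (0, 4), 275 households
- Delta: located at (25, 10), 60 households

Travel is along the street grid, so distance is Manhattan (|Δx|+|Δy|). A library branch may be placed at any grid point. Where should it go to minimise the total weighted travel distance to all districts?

(7, 19)

Manhattan distance separates: Σwᵢ(|x−xᵢ|+|y−yᵢ|) = Σwᵢ|x−xᵢ| + Σwᵢ|y−yᵢ|, so x and y are optimised independently as 1-D weighted medians.
Total weight W = 725; half = 362.5.
x-coordinate, sorted with cumulative weight:
  x=0 (Gamma, w=275) cum 275
  x=7 (Alpha, w=90) cum 365  ← median
  x=14 (Beta, w=300) cum 665
  x=25 (Delta, w=60) cum 725
⇒ x* = 7
y-coordinate, sorted with cumulative weight:
  y=4 (Gamma, w=275) cum 275
  y=10 (Delta, w=60) cum 335
  y=19 (Alpha, w=90) cum 425  ← median
  y=24 (Beta, w=300) cum 725
⇒ y* = 19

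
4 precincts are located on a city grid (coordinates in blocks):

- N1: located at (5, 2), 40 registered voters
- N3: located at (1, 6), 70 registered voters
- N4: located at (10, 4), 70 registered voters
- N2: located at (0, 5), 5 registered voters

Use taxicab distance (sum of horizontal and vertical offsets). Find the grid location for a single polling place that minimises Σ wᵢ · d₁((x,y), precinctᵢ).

(5, 4)

Manhattan distance separates: Σwᵢ(|x−xᵢ|+|y−yᵢ|) = Σwᵢ|x−xᵢ| + Σwᵢ|y−yᵢ|, so x and y are optimised independently as 1-D weighted medians.
Total weight W = 185; half = 92.5.
x-coordinate, sorted with cumulative weight:
  x=0 (N2, w=5) cum 5
  x=1 (N3, w=70) cum 75
  x=5 (N1, w=40) cum 115  ← median
  x=10 (N4, w=70) cum 185
⇒ x* = 5
y-coordinate, sorted with cumulative weight:
  y=2 (N1, w=40) cum 40
  y=4 (N4, w=70) cum 110  ← median
  y=5 (N2, w=5) cum 115
  y=6 (N3, w=70) cum 185
⇒ y* = 4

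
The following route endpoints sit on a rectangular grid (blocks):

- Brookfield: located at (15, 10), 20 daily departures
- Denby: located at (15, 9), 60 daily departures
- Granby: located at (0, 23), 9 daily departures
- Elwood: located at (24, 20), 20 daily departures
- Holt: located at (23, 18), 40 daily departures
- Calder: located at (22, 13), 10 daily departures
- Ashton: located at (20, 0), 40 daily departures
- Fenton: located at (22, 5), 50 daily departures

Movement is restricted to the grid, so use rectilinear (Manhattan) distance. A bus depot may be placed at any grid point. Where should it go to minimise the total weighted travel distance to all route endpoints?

(20, 9)

Manhattan distance separates: Σwᵢ(|x−xᵢ|+|y−yᵢ|) = Σwᵢ|x−xᵢ| + Σwᵢ|y−yᵢ|, so x and y are optimised independently as 1-D weighted medians.
Total weight W = 249; half = 124.5.
x-coordinate, sorted with cumulative weight:
  x=0 (Granby, w=9) cum 9
  x=15 (Brookfield, w=20) cum 29
  x=15 (Denby, w=60) cum 89
  x=20 (Ashton, w=40) cum 129  ← median
  x=22 (Calder, w=10) cum 139
  x=22 (Fenton, w=50) cum 189
  x=23 (Holt, w=40) cum 229
  x=24 (Elwood, w=20) cum 249
⇒ x* = 20
y-coordinate, sorted with cumulative weight:
  y=0 (Ashton, w=40) cum 40
  y=5 (Fenton, w=50) cum 90
  y=9 (Denby, w=60) cum 150  ← median
  y=10 (Brookfield, w=20) cum 170
  y=13 (Calder, w=10) cum 180
  y=18 (Holt, w=40) cum 220
  y=20 (Elwood, w=20) cum 240
  y=23 (Granby, w=9) cum 249
⇒ y* = 9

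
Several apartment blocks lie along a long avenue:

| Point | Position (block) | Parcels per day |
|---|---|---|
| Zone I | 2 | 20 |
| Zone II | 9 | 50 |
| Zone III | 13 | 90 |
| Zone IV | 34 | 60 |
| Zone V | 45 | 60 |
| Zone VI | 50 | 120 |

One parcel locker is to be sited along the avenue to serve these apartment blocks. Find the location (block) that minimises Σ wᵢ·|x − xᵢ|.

For a sum of weighted absolute distances on a line, the optimum is the weighted median (not the mean). Total weight W = 400; half-weight = 200.
Sort by position and accumulate weight:
  block 2 (Zone I, w=20) → cum 20
  block 9 (Zone II, w=50) → cum 70
  block 13 (Zone III, w=90) → cum 160
  block 34 (Zone IV, w=60) → cum 220  ≥ 200 → median here
  block 45 (Zone V, w=60) → cum 280
  block 50 (Zone VI, w=120) → cum 400
Optimal location: block 34.

x = 34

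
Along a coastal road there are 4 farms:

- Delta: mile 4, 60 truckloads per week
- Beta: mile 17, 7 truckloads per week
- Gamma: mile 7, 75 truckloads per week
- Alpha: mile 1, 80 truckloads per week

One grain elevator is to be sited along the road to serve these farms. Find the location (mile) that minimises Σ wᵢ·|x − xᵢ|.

For a sum of weighted absolute distances on a line, the optimum is the weighted median (not the mean). Total weight W = 222; half-weight = 111.
Sort by position and accumulate weight:
  mile 1 (Alpha, w=80) → cum 80
  mile 4 (Delta, w=60) → cum 140  ≥ 111 → median here
  mile 7 (Gamma, w=75) → cum 215
  mile 17 (Beta, w=7) → cum 222
Optimal location: mile 4.

x = 4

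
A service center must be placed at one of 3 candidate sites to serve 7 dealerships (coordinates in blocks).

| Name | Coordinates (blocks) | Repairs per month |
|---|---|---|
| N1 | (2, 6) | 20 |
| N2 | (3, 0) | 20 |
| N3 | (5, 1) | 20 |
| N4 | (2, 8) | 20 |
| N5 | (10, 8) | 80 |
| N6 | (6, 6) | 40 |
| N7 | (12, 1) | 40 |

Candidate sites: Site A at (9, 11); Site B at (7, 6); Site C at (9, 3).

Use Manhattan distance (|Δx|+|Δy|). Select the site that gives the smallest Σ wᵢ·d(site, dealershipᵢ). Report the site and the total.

Total weighted distance at each candidate:
  Site A (9, 11): total = 2220
  Site B (7, 6): total = 1420
  Site C (9, 3): total = 1660
Minimum is at Site B with total 1420 blocks.

Site B, total 1420 blocks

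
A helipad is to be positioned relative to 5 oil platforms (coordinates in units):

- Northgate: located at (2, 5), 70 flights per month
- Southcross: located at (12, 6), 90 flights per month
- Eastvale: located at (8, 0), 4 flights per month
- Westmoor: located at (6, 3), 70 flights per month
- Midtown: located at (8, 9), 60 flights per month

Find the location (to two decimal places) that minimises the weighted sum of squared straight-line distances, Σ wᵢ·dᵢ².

(7.32, 5.58)

The minimiser of Σwᵢ‖p−pᵢ‖² is the weighted centroid p* = (Σwᵢpᵢ)/(Σwᵢ).
Σwᵢ = 294.
Σwᵢxᵢ = 70·2 + 90·12 + 4·8 + 70·6 + 60·8 = 2152.
Σwᵢyᵢ = 70·5 + 90·6 + 4·0 + 70·3 + 60·9 = 1640.
x* = 2152/294 = 7.32, y* = 1640/294 = 5.58.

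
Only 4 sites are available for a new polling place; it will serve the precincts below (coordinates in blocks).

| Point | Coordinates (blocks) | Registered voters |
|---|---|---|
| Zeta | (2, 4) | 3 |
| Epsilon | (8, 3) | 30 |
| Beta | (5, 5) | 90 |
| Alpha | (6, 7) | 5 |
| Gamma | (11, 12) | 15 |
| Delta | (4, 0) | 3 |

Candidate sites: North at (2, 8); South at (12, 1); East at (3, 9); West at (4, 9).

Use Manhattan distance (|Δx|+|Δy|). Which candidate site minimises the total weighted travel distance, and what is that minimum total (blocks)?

Total weighted distance at each candidate:
  North (2, 8): total = 1132
  South (12, 1): total = 1476
  East (3, 9): total = 1108
  West (4, 9): total = 968
Minimum is at West with total 968 blocks.

West, total 968 blocks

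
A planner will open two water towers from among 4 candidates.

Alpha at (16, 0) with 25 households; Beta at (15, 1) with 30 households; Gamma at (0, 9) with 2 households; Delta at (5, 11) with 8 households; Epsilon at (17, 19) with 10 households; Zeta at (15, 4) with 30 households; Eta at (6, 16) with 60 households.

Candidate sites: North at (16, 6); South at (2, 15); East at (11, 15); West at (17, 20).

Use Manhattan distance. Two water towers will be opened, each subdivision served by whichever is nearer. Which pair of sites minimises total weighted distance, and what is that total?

Evaluate every pair (each demand assigned to the nearer of the two):
  {North, South}: total = 932
  {North, East}: total = 994
  {North, West}: total = 1496
  {South, East}: total = 1962
  {East, West}: total = 1974
  {South, West}: total = 2077
Best pair: {North, South} with total 932.

{North, South}, total 932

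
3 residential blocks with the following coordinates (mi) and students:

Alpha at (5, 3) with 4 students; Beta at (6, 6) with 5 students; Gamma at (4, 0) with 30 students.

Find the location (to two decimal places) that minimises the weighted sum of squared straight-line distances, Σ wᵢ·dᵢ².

The minimiser of Σwᵢ‖p−pᵢ‖² is the weighted centroid p* = (Σwᵢpᵢ)/(Σwᵢ).
Σwᵢ = 39.
Σwᵢxᵢ = 4·5 + 5·6 + 30·4 = 170.
Σwᵢyᵢ = 4·3 + 5·6 + 30·0 = 42.
x* = 170/39 = 4.36, y* = 42/39 = 1.08.

(4.36, 1.08)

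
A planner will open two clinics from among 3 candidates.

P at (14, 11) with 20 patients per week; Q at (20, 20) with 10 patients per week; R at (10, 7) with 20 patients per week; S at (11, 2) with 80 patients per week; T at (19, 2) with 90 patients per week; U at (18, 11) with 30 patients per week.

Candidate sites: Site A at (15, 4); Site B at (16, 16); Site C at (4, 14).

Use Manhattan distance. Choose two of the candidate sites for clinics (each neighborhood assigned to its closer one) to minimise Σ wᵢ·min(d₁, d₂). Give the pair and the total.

Evaluate every pair (each demand assigned to the nearer of the two):
  {Site A, Site B}: total = 1610
  {Site A, Site C}: total = 1850
  {Site B, Site C}: total = 3740
Best pair: {Site A, Site B} with total 1610.

{Site A, Site B}, total 1610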